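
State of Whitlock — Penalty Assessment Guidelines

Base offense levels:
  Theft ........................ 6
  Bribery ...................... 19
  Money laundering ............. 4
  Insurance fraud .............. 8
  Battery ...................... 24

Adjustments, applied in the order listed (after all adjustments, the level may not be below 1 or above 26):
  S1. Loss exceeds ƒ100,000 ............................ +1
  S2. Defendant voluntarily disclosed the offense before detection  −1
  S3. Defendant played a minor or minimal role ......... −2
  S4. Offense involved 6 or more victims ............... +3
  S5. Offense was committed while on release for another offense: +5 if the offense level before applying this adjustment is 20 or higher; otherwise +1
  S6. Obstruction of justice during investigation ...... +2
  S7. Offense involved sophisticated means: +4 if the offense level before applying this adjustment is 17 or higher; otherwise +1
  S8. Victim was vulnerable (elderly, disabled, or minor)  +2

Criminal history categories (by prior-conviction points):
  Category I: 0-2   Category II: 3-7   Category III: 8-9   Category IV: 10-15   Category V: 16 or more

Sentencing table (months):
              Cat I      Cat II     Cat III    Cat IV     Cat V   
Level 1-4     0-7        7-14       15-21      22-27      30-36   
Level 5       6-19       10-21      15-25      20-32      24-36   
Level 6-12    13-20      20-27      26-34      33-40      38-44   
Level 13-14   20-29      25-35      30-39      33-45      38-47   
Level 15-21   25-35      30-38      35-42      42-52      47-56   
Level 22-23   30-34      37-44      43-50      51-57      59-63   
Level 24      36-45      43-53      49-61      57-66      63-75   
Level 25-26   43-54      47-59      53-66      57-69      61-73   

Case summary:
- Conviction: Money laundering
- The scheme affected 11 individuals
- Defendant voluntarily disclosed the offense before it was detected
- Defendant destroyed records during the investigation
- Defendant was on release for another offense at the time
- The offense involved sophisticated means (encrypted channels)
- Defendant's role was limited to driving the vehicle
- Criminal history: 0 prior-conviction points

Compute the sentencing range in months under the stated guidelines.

13-20 months

Base offense level for money laundering: 4.
S1 does not apply.
S2 applies: 4 − 1 = 3.
S3 applies: 3 − 2 = 1.
S4 applies: 1 + 3 = 4.
S5 applies (level before this adjustment is 4 < 20, so +1): 4 + 1 = 5.
S6 applies: 5 + 2 = 7.
S7 applies (level before this adjustment is 7 < 17, so +1): 7 + 1 = 8.
Final offense level: 8.
Criminal history: 0 prior points → Category I (0-2).
Level 8 falls in the 6-12 band.
Grid: Level 6-12 × Category I = 13-20 months.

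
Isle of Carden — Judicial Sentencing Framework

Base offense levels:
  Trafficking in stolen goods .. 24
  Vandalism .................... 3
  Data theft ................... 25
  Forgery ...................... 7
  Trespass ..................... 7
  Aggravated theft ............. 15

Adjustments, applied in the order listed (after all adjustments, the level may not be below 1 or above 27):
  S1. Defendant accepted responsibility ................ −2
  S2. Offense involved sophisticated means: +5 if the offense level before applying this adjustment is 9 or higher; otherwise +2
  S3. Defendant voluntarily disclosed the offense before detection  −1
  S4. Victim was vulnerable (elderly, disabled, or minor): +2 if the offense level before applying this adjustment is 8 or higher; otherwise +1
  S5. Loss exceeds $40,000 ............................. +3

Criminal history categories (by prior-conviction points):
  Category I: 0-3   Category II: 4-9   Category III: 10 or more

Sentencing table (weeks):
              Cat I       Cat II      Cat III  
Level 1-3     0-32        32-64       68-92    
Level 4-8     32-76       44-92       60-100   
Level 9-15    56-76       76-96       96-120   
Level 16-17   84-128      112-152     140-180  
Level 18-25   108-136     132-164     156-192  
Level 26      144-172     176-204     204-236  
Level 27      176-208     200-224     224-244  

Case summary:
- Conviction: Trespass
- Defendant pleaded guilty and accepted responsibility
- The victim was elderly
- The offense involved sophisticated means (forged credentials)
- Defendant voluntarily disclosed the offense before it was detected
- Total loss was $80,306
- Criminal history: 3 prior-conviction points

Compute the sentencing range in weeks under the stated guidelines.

Base offense level for trespass: 7.
S1 applies: 7 − 2 = 5.
S2 applies (level before this adjustment is 5 < 9, so +2): 5 + 2 = 7.
S3 applies: 7 − 1 = 6.
S4 applies (level before this adjustment is 6 < 8, so +1): 6 + 1 = 7.
S5 applies: 7 + 3 = 10.
Final offense level: 10.
Criminal history: 3 prior points → Category I (0-3).
Level 10 falls in the 9-15 band.
Grid: Level 9-15 × Category I = 56-76 weeks.

56-76 weeks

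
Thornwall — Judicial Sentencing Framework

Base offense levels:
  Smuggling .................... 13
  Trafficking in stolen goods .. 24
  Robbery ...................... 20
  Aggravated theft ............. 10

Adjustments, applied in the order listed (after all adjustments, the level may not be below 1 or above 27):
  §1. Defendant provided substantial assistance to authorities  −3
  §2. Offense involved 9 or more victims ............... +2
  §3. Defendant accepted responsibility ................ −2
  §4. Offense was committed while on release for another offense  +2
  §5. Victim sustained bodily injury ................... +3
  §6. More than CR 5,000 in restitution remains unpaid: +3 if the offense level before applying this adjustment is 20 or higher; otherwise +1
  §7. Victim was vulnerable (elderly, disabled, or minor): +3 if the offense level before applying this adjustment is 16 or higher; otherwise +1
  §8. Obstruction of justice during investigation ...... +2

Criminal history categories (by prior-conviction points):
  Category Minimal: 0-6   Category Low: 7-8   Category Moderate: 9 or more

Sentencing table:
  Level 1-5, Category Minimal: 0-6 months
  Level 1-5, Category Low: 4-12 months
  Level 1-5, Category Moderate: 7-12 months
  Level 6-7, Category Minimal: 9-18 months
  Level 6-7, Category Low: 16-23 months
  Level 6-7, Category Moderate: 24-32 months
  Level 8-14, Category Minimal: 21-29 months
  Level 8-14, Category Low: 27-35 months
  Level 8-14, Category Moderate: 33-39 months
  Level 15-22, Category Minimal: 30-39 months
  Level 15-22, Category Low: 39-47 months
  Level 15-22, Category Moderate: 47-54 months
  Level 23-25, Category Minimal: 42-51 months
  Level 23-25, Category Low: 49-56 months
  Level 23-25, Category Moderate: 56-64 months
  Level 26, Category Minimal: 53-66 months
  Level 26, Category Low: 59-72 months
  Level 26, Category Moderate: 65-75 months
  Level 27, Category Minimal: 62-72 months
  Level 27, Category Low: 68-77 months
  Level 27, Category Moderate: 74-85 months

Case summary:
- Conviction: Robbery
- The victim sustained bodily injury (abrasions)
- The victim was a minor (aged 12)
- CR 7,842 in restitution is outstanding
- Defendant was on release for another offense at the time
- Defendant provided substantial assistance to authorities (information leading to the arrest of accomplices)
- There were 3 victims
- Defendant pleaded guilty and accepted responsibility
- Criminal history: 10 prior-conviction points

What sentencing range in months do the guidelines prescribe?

Base offense level for robbery: 20.
§1 applies: 20 − 3 = 17.
§3 applies: 17 − 2 = 15.
§4 applies: 15 + 2 = 17.
§5 applies: 17 + 3 = 20.
§6 applies (level before this adjustment is 20 ≥ 20, so +3): 20 + 3 = 23.
§7 applies (level before this adjustment is 23 ≥ 16, so +3): 23 + 3 = 26.
§8 does not apply.
Final offense level: 26.
Criminal history: 10 prior points → Category Moderate (9+).
Level 26 falls in the 26 band.
Grid: Level 26 × Category Moderate = 65-75 months.

65-75 months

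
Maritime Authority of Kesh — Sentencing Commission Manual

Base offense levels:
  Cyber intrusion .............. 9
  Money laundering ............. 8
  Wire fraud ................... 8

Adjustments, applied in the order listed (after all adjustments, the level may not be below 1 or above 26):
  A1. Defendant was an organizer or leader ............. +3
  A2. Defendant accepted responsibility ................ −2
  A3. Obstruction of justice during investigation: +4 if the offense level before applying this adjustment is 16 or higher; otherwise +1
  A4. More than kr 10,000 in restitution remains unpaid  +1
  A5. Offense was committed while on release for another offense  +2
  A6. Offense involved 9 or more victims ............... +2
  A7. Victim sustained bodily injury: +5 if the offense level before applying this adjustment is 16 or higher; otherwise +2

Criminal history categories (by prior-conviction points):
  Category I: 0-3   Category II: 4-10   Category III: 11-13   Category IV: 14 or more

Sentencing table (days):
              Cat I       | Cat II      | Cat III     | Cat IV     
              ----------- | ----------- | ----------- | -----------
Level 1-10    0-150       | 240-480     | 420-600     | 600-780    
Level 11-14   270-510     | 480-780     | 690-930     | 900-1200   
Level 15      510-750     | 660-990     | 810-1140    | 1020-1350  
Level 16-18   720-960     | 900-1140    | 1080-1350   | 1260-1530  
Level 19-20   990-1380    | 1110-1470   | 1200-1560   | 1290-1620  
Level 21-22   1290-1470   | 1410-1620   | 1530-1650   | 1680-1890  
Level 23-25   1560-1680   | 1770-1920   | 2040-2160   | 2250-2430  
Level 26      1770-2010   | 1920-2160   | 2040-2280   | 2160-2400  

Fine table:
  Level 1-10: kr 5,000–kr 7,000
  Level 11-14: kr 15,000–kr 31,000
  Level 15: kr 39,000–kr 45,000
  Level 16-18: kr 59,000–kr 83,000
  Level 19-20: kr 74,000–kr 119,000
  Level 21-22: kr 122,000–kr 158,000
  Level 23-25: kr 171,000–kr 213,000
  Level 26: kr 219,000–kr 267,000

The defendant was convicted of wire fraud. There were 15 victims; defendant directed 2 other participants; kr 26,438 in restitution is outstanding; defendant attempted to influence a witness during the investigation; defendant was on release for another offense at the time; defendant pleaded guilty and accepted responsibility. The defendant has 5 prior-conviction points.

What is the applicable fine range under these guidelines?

kr 39,000–kr 45,000

Base offense level for wire fraud: 8.
A1 applies: 8 + 3 = 11.
A2 applies: 11 − 2 = 9.
A3 applies (level before this adjustment is 9 < 16, so +1): 9 + 1 = 10.
A4 applies: 10 + 1 = 11.
A5 applies: 11 + 2 = 13.
A6 applies: 13 + 2 = 15.
Final offense level: 15.
Level 15 falls in the 15 band.
Fine table: Level 15 → kr 39,000–kr 45,000.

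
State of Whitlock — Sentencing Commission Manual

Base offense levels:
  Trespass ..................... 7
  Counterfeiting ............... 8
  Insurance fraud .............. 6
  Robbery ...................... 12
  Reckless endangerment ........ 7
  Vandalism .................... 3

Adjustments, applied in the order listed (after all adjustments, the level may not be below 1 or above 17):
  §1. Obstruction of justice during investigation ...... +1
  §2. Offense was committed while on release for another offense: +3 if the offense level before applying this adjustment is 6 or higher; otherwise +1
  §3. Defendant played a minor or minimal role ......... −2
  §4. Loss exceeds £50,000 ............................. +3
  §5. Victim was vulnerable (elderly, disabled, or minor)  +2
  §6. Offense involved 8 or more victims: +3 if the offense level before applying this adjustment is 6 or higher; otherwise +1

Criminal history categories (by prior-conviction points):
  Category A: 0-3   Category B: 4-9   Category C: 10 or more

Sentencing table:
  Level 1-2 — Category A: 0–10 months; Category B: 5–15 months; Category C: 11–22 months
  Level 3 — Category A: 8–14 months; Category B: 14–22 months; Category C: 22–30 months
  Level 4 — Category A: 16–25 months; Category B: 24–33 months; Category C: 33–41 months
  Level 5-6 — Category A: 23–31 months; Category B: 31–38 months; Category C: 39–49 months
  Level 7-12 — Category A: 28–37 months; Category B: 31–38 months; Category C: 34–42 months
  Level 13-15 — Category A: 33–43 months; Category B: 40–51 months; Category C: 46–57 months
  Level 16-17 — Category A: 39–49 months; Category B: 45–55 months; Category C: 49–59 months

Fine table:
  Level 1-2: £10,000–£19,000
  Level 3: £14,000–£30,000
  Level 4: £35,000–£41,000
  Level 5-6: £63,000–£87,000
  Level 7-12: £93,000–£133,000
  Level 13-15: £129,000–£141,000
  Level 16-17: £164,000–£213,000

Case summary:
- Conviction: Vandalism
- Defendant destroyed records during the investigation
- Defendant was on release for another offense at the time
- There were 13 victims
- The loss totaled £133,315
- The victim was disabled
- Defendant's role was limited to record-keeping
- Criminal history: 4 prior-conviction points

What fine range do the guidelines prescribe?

£93,000–£133,000

Base offense level for vandalism: 3.
§1 applies: 3 + 1 = 4.
§2 applies (level before this adjustment is 4 < 6, so +1): 4 + 1 = 5.
§3 applies: 5 − 2 = 3.
§4 applies: 3 + 3 = 6.
§5 applies: 6 + 2 = 8.
§6 applies (level before this adjustment is 8 ≥ 6, so +3): 8 + 3 = 11.
Final offense level: 11.
Level 11 falls in the 7-12 band.
Fine table: Level 7-12 → £93,000–£133,000.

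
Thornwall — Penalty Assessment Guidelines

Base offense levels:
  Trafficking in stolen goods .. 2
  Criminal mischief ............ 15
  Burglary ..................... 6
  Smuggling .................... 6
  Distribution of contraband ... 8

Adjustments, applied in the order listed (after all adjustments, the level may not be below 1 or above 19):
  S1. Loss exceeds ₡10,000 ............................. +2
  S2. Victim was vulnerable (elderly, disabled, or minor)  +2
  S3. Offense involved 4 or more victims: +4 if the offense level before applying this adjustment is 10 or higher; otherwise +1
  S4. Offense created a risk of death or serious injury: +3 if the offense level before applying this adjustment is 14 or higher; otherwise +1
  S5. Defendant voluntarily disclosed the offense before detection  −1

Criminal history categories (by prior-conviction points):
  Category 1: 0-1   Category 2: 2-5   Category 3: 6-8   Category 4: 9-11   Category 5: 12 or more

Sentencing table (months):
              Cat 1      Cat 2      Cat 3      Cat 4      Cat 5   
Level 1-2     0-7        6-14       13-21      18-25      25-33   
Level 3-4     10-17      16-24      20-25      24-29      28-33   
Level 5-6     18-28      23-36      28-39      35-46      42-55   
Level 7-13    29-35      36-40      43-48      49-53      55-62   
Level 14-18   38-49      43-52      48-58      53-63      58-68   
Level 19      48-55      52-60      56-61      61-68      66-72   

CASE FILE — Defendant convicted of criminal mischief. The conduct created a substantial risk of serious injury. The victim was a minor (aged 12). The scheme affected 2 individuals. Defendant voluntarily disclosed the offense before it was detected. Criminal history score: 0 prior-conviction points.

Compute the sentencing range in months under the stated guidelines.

Base offense level for criminal mischief: 15.
S1 does not apply.
S2 applies: 15 + 2 = 17.
S4 applies (level before this adjustment is 17 ≥ 14, so +3): 17 + 3 = 20.
S5 applies: 20 − 1 = 19.
Final offense level: 19.
Criminal history: 0 prior points → Category 1 (0-1).
Level 19 falls in the 19 band.
Grid: Level 19 × Category 1 = 48-55 months.

48-55 months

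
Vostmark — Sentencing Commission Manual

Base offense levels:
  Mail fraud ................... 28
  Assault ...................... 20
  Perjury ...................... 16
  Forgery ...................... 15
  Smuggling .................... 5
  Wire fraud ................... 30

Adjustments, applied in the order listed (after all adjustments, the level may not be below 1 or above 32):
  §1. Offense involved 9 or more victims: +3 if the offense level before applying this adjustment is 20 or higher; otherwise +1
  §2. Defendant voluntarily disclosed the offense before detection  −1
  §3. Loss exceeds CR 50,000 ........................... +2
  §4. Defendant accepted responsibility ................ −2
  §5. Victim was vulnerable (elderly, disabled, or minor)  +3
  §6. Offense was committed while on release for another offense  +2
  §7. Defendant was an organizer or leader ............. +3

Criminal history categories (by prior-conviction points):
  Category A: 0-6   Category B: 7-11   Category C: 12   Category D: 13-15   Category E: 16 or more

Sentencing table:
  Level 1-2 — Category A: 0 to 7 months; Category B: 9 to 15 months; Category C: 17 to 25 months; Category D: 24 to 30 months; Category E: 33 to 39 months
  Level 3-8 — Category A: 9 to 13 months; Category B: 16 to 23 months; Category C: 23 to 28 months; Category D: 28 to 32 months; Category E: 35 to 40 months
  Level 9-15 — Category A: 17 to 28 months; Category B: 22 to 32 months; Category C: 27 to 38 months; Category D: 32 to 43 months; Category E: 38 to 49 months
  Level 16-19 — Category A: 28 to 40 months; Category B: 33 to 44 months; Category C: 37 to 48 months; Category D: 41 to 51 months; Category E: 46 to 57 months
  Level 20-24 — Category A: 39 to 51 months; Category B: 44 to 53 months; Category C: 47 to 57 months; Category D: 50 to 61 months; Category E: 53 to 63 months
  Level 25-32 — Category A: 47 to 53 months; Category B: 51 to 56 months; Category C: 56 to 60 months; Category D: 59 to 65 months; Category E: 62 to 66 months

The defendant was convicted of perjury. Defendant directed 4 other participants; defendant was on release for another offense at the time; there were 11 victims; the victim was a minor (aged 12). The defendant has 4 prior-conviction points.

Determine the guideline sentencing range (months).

Base offense level for perjury: 16.
§1 applies (level before this adjustment is 16 < 20, so +1): 16 + 1 = 17.
§4 does not apply.
§5 applies: 17 + 3 = 20.
§6 applies: 20 + 2 = 22.
§7 applies: 22 + 3 = 25.
Final offense level: 25.
Criminal history: 4 prior points → Category A (0-6).
Level 25 falls in the 25-32 band.
Grid: Level 25-32 × Category A = 47-53 months.

47-53 months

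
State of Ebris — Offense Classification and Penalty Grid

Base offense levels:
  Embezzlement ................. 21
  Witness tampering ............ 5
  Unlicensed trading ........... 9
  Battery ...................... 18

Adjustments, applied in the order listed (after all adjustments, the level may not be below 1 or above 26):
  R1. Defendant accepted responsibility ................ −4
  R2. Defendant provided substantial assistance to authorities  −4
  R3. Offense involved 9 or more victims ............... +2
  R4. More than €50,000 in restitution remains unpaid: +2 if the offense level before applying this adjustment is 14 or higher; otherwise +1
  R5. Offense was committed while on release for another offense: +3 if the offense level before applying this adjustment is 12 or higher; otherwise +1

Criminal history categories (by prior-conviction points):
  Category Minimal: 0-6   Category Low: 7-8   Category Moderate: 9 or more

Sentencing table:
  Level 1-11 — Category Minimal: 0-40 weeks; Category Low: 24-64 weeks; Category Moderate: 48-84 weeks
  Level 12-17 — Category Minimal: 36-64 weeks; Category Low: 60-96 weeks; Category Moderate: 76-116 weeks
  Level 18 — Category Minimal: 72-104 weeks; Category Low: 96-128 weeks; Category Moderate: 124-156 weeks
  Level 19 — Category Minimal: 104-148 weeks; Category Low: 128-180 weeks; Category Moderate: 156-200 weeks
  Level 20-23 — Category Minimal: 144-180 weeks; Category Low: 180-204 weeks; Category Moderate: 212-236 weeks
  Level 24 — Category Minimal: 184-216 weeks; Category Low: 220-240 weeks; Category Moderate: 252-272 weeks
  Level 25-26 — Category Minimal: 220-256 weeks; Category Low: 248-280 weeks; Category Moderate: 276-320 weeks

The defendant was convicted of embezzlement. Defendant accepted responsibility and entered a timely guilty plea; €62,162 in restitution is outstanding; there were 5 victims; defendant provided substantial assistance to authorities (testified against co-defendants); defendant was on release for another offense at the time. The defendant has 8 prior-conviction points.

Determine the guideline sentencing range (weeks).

60-96 weeks

Base offense level for embezzlement: 21.
R1 applies: 21 − 4 = 17.
R2 applies: 17 − 4 = 13.
R3 does not apply.
R4 applies (level before this adjustment is 13 < 14, so +1): 13 + 1 = 14.
R5 applies (level before this adjustment is 14 ≥ 12, so +3): 14 + 3 = 17.
Final offense level: 17.
Criminal history: 8 prior points → Category Low (7-8).
Level 17 falls in the 12-17 band.
Grid: Level 12-17 × Category Low = 60-96 weeks.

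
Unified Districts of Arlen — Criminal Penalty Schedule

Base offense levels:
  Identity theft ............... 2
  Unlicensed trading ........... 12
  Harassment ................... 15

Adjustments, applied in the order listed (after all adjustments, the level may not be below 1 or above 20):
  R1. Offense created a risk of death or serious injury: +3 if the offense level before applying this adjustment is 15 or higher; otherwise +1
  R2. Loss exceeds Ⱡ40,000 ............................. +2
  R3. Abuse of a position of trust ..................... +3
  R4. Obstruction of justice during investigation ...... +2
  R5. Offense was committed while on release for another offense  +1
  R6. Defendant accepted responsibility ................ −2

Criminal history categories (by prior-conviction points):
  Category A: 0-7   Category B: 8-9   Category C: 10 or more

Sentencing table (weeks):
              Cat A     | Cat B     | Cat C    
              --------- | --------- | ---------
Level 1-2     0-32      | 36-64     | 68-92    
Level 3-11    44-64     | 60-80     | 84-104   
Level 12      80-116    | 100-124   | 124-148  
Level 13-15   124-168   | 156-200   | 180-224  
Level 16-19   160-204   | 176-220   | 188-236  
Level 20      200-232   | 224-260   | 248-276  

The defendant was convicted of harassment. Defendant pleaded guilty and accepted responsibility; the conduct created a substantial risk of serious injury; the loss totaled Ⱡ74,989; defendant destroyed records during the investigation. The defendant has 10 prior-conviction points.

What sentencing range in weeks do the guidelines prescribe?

248-276 weeks

Base offense level for harassment: 15.
R1 applies (level before this adjustment is 15 ≥ 15, so +3): 15 + 3 = 18.
R2 applies: 18 + 2 = 20.
R4 applies: 20 + 2 = 22.
R6 applies: 22 − 2 = 20.
Final offense level: 20.
Criminal history: 10 prior points → Category C (10+).
Level 20 falls in the 20 band.
Grid: Level 20 × Category C = 248-276 weeks.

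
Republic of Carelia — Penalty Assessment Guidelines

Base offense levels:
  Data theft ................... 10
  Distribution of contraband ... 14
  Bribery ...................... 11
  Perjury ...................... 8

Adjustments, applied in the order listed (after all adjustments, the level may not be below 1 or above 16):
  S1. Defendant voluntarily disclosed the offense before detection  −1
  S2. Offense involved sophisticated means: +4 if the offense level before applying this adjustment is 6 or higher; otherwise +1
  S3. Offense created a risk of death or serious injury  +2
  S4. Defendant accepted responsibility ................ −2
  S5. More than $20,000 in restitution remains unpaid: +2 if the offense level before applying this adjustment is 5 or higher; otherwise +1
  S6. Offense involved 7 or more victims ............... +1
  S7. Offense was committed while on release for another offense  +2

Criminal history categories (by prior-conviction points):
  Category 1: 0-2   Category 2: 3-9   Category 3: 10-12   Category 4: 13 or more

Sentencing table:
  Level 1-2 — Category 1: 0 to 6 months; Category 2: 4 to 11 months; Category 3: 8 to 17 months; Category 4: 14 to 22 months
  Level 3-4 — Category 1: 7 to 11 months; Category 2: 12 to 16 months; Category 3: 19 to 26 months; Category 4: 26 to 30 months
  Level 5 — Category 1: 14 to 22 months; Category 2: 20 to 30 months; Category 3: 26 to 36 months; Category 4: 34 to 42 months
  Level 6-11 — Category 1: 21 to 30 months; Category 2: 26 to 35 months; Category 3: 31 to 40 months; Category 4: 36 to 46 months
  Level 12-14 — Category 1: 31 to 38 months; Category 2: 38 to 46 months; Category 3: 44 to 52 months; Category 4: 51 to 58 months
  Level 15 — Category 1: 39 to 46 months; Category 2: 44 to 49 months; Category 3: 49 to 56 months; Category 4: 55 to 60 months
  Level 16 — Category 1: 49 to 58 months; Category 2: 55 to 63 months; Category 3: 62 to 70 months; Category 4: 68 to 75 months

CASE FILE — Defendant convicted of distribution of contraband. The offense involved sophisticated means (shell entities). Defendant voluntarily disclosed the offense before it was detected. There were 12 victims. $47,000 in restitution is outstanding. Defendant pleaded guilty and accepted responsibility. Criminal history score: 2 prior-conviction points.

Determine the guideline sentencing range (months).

Base offense level for distribution of contraband: 14.
S1 applies: 14 − 1 = 13.
S2 applies (level before this adjustment is 13 ≥ 6, so +4): 13 + 4 = 17.
S4 applies: 17 − 2 = 15.
S5 applies (level before this adjustment is 15 ≥ 5, so +2): 15 + 2 = 17.
S6 applies: 17 + 1 = 18.
Level 18 exceeds the maximum of 16; capped at 16.
Final offense level: 16.
Criminal history: 2 prior points → Category 1 (0-2).
Level 16 falls in the 16 band.
Grid: Level 16 × Category 1 = 49-58 months.

49-58 months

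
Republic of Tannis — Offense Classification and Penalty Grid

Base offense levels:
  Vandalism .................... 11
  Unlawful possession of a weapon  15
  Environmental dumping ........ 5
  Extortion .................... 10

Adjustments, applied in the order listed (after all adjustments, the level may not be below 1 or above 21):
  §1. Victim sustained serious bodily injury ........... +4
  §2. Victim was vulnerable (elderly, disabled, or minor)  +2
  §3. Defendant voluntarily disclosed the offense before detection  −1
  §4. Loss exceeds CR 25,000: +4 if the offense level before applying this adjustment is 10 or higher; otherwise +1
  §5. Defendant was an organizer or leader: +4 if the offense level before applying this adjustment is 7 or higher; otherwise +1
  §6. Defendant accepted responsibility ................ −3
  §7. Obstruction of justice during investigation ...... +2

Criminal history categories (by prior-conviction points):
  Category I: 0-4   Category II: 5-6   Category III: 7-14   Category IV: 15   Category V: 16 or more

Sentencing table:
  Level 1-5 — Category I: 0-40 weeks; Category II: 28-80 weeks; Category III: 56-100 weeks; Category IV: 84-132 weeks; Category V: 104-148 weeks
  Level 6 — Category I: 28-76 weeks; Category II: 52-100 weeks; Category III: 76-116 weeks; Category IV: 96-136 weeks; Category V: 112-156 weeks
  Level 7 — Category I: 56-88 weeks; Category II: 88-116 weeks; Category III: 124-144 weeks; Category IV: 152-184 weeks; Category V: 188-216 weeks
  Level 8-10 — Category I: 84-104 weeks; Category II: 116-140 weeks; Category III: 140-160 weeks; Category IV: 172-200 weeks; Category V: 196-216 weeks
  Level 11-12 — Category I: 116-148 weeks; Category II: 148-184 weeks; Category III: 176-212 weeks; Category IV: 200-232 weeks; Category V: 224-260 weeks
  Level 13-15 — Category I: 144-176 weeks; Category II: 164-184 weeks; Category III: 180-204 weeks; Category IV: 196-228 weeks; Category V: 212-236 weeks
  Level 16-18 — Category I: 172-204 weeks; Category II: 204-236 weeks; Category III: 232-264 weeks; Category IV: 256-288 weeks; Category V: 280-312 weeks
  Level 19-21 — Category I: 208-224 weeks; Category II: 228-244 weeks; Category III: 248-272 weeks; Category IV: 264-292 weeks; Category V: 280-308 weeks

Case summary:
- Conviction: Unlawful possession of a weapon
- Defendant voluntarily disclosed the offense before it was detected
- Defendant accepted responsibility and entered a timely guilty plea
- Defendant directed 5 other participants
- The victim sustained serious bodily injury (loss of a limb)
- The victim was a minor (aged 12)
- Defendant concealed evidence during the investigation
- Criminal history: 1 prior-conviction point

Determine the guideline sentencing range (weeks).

208-224 weeks

Base offense level for unlawful possession of a weapon: 15.
§1 applies: 15 + 4 = 19.
§2 applies: 19 + 2 = 21.
§3 applies: 21 − 1 = 20.
§5 applies (level before this adjustment is 20 ≥ 7, so +4): 20 + 4 = 24.
§6 applies: 24 − 3 = 21.
§7 applies: 21 + 2 = 23.
Level 23 exceeds the maximum of 21; capped at 21.
Final offense level: 21.
Criminal history: 1 prior point → Category I (0-4).
Level 21 falls in the 19-21 band.
Grid: Level 19-21 × Category I = 208-224 weeks.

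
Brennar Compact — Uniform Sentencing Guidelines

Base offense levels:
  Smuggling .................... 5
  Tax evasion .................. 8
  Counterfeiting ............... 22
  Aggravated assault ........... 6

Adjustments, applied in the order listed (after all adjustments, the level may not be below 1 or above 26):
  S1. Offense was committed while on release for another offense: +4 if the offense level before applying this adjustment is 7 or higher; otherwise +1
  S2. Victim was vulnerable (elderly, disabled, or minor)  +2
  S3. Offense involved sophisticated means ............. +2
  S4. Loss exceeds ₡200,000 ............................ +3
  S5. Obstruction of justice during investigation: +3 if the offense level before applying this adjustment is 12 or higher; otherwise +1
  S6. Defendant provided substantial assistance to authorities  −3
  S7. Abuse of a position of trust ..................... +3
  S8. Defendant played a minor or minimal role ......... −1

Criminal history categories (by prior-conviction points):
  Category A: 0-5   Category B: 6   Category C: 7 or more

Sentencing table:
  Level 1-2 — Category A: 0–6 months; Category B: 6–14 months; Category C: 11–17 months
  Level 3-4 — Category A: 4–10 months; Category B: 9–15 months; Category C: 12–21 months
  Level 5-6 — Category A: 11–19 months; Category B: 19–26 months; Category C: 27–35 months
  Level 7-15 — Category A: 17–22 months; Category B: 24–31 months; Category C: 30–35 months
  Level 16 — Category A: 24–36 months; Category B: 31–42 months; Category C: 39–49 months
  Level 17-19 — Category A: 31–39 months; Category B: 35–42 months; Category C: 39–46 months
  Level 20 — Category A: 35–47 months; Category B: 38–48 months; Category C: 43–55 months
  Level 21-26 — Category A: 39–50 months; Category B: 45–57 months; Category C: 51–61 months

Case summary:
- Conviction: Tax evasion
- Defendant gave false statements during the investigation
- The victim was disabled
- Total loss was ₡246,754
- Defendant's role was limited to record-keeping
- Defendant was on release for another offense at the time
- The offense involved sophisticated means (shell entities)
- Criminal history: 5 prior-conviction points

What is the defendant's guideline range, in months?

Base offense level for tax evasion: 8.
S1 applies (level before this adjustment is 8 ≥ 7, so +4): 8 + 4 = 12.
S2 applies: 12 + 2 = 14.
S3 applies: 14 + 2 = 16.
S4 applies: 16 + 3 = 19.
S5 applies (level before this adjustment is 19 ≥ 12, so +3): 19 + 3 = 22.
S8 applies: 22 − 1 = 21.
Final offense level: 21.
Criminal history: 5 prior points → Category A (0-5).
Level 21 falls in the 21-26 band.
Grid: Level 21-26 × Category A = 39-50 months.

39-50 months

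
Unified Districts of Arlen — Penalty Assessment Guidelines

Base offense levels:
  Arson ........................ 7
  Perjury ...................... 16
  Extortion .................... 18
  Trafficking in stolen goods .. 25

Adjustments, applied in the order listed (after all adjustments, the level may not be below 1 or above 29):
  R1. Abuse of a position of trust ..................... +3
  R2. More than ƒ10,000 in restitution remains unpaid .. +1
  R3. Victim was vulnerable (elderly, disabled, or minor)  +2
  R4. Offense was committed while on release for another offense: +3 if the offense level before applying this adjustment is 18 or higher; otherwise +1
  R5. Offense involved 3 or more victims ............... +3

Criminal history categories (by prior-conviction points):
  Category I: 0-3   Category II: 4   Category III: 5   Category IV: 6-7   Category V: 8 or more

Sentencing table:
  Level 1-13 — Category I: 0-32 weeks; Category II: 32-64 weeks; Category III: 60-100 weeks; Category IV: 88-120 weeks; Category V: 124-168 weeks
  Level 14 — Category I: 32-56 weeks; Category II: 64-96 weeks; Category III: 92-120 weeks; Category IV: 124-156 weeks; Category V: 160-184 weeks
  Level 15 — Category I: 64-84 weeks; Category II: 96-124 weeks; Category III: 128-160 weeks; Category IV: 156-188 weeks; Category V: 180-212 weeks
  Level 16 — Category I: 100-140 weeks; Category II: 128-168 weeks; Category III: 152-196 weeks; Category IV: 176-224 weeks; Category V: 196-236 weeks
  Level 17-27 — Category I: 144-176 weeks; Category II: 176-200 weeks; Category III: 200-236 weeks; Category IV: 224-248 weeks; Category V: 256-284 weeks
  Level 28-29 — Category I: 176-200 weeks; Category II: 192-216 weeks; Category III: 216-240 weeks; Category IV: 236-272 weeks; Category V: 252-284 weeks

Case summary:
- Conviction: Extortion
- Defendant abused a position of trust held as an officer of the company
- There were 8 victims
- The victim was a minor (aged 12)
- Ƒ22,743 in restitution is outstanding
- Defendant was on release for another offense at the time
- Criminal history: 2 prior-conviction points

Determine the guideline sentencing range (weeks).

176-200 weeks

Base offense level for extortion: 18.
R1 applies: 18 + 3 = 21.
R2 applies: 21 + 1 = 22.
R3 applies: 22 + 2 = 24.
R4 applies (level before this adjustment is 24 ≥ 18, so +3): 24 + 3 = 27.
R5 applies: 27 + 3 = 30.
Level 30 exceeds the maximum of 29; capped at 29.
Final offense level: 29.
Criminal history: 2 prior points → Category I (0-3).
Level 29 falls in the 28-29 band.
Grid: Level 28-29 × Category I = 176-200 weeks.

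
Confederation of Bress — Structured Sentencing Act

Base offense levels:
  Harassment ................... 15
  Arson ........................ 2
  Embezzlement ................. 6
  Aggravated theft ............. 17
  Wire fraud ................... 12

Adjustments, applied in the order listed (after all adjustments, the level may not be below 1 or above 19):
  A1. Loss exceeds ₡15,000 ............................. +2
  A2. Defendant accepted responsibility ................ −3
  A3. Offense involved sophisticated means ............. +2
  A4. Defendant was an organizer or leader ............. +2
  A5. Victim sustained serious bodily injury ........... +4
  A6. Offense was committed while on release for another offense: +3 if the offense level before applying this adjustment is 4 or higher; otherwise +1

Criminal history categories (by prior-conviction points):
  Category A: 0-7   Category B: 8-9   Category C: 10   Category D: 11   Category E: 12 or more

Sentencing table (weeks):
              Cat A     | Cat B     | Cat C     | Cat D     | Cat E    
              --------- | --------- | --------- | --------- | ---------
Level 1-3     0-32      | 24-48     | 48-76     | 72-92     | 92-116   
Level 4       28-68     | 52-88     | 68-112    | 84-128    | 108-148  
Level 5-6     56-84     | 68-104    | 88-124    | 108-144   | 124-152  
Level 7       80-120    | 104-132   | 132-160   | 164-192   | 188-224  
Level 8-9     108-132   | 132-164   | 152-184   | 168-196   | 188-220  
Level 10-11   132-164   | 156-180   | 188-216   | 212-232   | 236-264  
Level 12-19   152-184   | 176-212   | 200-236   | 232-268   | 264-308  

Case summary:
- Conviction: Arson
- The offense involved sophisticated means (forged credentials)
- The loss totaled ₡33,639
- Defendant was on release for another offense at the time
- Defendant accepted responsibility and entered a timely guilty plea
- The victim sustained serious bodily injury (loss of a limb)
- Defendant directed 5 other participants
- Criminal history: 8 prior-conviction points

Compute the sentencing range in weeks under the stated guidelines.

Base offense level for arson: 2.
A1 applies: 2 + 2 = 4.
A2 applies: 4 − 3 = 1.
A3 applies: 1 + 2 = 3.
A4 applies: 3 + 2 = 5.
A5 applies: 5 + 4 = 9.
A6 applies (level before this adjustment is 9 ≥ 4, so +3): 9 + 3 = 12.
Final offense level: 12.
Criminal history: 8 prior points → Category B (8-9).
Level 12 falls in the 12-19 band.
Grid: Level 12-19 × Category B = 176-212 weeks.

176-212 weeks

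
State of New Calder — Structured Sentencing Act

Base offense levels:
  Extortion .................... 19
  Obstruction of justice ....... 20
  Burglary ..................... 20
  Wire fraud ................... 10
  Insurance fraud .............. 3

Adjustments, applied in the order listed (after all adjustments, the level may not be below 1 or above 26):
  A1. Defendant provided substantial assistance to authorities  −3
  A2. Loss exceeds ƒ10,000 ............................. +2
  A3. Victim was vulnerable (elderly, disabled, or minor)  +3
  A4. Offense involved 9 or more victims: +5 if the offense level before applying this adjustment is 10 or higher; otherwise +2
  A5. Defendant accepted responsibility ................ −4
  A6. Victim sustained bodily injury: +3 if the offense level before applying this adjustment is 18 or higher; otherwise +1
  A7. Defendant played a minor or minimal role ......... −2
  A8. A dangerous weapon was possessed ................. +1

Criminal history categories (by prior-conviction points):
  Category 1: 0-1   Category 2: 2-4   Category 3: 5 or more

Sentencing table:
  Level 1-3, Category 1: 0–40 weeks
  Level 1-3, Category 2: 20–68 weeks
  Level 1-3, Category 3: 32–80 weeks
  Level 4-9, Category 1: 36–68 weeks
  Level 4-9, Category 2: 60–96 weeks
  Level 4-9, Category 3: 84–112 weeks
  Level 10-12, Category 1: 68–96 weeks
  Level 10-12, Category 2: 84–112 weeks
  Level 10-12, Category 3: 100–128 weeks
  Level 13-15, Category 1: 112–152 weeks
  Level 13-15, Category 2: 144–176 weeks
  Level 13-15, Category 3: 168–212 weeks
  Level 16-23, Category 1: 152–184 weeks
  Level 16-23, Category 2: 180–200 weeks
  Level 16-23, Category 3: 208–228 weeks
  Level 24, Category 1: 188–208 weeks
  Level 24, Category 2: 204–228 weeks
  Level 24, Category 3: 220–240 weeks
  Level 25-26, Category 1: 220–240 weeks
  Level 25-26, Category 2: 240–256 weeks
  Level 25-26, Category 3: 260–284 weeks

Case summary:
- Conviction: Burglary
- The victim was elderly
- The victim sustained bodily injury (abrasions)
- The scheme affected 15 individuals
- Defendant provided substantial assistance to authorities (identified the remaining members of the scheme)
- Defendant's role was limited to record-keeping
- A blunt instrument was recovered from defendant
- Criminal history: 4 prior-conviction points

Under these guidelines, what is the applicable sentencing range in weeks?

Base offense level for burglary: 20.
A1 applies: 20 − 3 = 17.
A2 does not apply.
A3 applies: 17 + 3 = 20.
A4 applies (level before this adjustment is 20 ≥ 10, so +5): 20 + 5 = 25.
A6 applies (level before this adjustment is 25 ≥ 18, so +3): 25 + 3 = 28.
A7 applies: 28 − 2 = 26.
A8 applies: 26 + 1 = 27.
Level 27 exceeds the maximum of 26; capped at 26.
Final offense level: 26.
Criminal history: 4 prior points → Category 2 (2-4).
Level 26 falls in the 25-26 band.
Grid: Level 25-26 × Category 2 = 240-256 weeks.

240-256 weeks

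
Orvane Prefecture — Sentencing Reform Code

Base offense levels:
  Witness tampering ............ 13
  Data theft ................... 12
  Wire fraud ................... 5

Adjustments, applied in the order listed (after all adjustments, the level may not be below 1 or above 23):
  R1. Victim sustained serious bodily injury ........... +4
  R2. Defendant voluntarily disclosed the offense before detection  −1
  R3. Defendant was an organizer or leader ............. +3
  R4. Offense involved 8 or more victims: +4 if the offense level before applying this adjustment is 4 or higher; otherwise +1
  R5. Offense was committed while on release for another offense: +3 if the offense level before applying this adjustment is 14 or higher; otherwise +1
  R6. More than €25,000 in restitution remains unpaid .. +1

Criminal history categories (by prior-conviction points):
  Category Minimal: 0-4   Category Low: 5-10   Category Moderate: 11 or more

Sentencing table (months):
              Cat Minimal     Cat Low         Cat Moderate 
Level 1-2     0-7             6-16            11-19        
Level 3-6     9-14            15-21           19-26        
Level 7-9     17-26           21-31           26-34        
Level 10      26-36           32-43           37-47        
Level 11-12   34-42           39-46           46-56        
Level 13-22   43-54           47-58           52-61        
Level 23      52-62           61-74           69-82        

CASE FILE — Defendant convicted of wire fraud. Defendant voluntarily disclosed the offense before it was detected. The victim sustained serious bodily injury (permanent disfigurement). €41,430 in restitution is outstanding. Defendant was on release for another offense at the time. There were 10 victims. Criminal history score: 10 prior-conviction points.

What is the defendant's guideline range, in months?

Base offense level for wire fraud: 5.
R1 applies: 5 + 4 = 9.
R2 applies: 9 − 1 = 8.
R4 applies (level before this adjustment is 8 ≥ 4, so +4): 8 + 4 = 12.
R5 applies (level before this adjustment is 12 < 14, so +1): 12 + 1 = 13.
R6 applies: 13 + 1 = 14.
Final offense level: 14.
Criminal history: 10 prior points → Category Low (5-10).
Level 14 falls in the 13-22 band.
Grid: Level 13-22 × Category Low = 47-58 months.

47-58 months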